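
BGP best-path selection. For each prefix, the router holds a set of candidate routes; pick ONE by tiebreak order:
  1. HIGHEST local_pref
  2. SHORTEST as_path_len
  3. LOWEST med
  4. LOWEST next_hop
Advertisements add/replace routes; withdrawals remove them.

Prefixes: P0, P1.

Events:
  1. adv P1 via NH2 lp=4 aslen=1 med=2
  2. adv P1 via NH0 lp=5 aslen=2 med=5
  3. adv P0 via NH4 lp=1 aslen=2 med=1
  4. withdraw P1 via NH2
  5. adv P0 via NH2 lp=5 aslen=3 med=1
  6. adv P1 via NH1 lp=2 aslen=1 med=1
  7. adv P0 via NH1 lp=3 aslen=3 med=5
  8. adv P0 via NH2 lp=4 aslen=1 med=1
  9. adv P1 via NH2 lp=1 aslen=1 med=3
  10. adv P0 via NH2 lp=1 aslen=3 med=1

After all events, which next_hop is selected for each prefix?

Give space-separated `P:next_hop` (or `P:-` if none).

Answer: P0:NH1 P1:NH0

Derivation:
Op 1: best P0=- P1=NH2
Op 2: best P0=- P1=NH0
Op 3: best P0=NH4 P1=NH0
Op 4: best P0=NH4 P1=NH0
Op 5: best P0=NH2 P1=NH0
Op 6: best P0=NH2 P1=NH0
Op 7: best P0=NH2 P1=NH0
Op 8: best P0=NH2 P1=NH0
Op 9: best P0=NH2 P1=NH0
Op 10: best P0=NH1 P1=NH0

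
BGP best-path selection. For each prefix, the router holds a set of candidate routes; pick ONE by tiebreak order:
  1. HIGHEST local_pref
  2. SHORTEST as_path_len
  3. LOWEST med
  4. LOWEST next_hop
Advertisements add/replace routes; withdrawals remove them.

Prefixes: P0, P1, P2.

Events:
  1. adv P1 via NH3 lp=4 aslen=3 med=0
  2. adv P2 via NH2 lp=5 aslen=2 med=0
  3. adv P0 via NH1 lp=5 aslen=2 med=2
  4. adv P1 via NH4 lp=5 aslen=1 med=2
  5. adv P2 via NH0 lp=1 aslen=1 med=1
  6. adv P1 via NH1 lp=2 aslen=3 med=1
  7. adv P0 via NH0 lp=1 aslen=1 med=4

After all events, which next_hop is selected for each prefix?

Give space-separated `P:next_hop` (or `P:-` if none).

Op 1: best P0=- P1=NH3 P2=-
Op 2: best P0=- P1=NH3 P2=NH2
Op 3: best P0=NH1 P1=NH3 P2=NH2
Op 4: best P0=NH1 P1=NH4 P2=NH2
Op 5: best P0=NH1 P1=NH4 P2=NH2
Op 6: best P0=NH1 P1=NH4 P2=NH2
Op 7: best P0=NH1 P1=NH4 P2=NH2

Answer: P0:NH1 P1:NH4 P2:NH2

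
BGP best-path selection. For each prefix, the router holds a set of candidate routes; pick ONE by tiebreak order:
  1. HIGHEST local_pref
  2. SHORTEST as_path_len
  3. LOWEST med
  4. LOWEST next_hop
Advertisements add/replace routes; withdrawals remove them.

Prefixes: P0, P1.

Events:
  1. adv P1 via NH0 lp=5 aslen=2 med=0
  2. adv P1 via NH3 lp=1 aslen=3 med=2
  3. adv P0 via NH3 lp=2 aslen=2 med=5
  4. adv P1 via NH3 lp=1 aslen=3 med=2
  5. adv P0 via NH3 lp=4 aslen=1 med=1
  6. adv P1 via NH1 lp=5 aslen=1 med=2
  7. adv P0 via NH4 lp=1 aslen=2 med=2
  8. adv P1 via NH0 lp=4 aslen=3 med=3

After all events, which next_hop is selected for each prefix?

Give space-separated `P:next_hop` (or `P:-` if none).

Op 1: best P0=- P1=NH0
Op 2: best P0=- P1=NH0
Op 3: best P0=NH3 P1=NH0
Op 4: best P0=NH3 P1=NH0
Op 5: best P0=NH3 P1=NH0
Op 6: best P0=NH3 P1=NH1
Op 7: best P0=NH3 P1=NH1
Op 8: best P0=NH3 P1=NH1

Answer: P0:NH3 P1:NH1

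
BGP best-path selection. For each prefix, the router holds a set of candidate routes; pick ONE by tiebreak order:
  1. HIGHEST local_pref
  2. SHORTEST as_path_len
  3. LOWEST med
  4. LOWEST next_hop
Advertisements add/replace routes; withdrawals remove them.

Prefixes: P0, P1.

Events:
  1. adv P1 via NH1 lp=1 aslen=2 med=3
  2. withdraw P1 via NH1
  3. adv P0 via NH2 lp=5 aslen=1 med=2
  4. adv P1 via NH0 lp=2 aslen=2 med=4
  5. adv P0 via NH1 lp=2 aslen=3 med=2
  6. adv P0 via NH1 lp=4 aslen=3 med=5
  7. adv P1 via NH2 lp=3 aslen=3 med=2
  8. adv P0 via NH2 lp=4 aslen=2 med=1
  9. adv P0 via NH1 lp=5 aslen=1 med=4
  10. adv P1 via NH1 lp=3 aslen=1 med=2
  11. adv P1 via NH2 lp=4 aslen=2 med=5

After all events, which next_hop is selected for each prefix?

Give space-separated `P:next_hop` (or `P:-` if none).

Answer: P0:NH1 P1:NH2

Derivation:
Op 1: best P0=- P1=NH1
Op 2: best P0=- P1=-
Op 3: best P0=NH2 P1=-
Op 4: best P0=NH2 P1=NH0
Op 5: best P0=NH2 P1=NH0
Op 6: best P0=NH2 P1=NH0
Op 7: best P0=NH2 P1=NH2
Op 8: best P0=NH2 P1=NH2
Op 9: best P0=NH1 P1=NH2
Op 10: best P0=NH1 P1=NH1
Op 11: best P0=NH1 P1=NH2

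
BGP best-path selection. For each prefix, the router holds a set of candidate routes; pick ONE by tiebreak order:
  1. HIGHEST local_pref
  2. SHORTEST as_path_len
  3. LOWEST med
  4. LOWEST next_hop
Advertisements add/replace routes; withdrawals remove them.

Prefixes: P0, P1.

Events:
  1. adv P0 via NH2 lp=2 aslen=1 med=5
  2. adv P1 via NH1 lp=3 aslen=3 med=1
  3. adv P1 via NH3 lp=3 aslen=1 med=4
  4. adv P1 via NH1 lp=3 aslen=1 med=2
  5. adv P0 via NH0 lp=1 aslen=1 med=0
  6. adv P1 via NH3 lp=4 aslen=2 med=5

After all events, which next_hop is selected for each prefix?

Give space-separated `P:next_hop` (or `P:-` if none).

Answer: P0:NH2 P1:NH3

Derivation:
Op 1: best P0=NH2 P1=-
Op 2: best P0=NH2 P1=NH1
Op 3: best P0=NH2 P1=NH3
Op 4: best P0=NH2 P1=NH1
Op 5: best P0=NH2 P1=NH1
Op 6: best P0=NH2 P1=NH3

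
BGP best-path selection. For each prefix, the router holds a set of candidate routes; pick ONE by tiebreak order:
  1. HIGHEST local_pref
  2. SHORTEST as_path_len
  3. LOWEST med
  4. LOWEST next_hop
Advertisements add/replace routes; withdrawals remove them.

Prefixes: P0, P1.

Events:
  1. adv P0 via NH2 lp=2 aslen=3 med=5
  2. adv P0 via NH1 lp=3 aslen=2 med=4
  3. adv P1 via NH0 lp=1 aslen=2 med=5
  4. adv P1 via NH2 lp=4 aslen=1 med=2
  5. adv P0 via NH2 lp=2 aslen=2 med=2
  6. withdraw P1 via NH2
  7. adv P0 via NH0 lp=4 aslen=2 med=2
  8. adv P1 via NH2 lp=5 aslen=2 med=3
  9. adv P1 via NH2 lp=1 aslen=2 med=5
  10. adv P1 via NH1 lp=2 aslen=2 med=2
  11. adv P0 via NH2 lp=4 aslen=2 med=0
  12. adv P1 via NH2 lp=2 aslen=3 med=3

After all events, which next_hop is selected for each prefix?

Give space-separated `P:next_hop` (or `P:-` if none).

Answer: P0:NH2 P1:NH1

Derivation:
Op 1: best P0=NH2 P1=-
Op 2: best P0=NH1 P1=-
Op 3: best P0=NH1 P1=NH0
Op 4: best P0=NH1 P1=NH2
Op 5: best P0=NH1 P1=NH2
Op 6: best P0=NH1 P1=NH0
Op 7: best P0=NH0 P1=NH0
Op 8: best P0=NH0 P1=NH2
Op 9: best P0=NH0 P1=NH0
Op 10: best P0=NH0 P1=NH1
Op 11: best P0=NH2 P1=NH1
Op 12: best P0=NH2 P1=NH1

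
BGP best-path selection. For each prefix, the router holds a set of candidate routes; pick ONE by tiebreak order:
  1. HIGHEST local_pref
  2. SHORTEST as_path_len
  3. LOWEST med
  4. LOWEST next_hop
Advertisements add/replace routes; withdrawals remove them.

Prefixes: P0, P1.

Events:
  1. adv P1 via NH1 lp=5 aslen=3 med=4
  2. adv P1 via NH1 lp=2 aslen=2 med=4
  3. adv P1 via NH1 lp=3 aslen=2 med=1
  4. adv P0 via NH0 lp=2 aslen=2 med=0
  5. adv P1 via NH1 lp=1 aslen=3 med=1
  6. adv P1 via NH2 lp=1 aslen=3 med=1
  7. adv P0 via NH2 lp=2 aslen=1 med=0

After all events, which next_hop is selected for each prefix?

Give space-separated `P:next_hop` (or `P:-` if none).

Op 1: best P0=- P1=NH1
Op 2: best P0=- P1=NH1
Op 3: best P0=- P1=NH1
Op 4: best P0=NH0 P1=NH1
Op 5: best P0=NH0 P1=NH1
Op 6: best P0=NH0 P1=NH1
Op 7: best P0=NH2 P1=NH1

Answer: P0:NH2 P1:NH1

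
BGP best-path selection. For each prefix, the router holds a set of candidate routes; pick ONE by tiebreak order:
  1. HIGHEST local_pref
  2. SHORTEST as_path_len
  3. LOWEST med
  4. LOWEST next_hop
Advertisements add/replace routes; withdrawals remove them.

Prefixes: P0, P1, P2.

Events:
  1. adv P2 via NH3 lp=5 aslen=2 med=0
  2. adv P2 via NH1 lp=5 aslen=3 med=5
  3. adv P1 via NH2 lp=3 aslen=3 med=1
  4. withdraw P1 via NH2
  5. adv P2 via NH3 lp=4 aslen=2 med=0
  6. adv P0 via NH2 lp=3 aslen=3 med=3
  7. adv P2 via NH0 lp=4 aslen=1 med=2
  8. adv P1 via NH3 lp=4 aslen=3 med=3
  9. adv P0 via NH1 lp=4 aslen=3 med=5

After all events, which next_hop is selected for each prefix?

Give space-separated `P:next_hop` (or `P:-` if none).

Op 1: best P0=- P1=- P2=NH3
Op 2: best P0=- P1=- P2=NH3
Op 3: best P0=- P1=NH2 P2=NH3
Op 4: best P0=- P1=- P2=NH3
Op 5: best P0=- P1=- P2=NH1
Op 6: best P0=NH2 P1=- P2=NH1
Op 7: best P0=NH2 P1=- P2=NH1
Op 8: best P0=NH2 P1=NH3 P2=NH1
Op 9: best P0=NH1 P1=NH3 P2=NH1

Answer: P0:NH1 P1:NH3 P2:NH1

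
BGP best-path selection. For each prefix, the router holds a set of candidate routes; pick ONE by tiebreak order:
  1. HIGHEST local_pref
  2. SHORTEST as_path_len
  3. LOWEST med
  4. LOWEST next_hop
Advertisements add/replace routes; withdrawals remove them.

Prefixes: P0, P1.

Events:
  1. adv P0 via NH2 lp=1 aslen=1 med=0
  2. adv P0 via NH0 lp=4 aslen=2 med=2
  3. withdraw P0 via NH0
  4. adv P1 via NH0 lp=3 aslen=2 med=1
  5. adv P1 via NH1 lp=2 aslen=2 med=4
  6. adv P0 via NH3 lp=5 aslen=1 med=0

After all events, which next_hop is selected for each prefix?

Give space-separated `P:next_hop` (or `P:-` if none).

Op 1: best P0=NH2 P1=-
Op 2: best P0=NH0 P1=-
Op 3: best P0=NH2 P1=-
Op 4: best P0=NH2 P1=NH0
Op 5: best P0=NH2 P1=NH0
Op 6: best P0=NH3 P1=NH0

Answer: P0:NH3 P1:NH0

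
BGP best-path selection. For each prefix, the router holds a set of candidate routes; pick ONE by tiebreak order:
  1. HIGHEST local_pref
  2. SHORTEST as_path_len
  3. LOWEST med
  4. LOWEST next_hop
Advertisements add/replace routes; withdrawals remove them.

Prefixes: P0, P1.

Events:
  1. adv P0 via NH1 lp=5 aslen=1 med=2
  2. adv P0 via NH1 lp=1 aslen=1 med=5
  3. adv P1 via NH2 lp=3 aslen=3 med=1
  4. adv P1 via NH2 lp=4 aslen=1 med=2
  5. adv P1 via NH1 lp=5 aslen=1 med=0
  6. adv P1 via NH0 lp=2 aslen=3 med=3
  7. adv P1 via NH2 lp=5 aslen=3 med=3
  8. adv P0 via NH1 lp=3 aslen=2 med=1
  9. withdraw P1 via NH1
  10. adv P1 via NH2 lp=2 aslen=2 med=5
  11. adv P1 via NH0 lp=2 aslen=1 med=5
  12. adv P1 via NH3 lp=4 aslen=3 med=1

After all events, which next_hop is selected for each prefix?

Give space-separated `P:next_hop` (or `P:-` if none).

Op 1: best P0=NH1 P1=-
Op 2: best P0=NH1 P1=-
Op 3: best P0=NH1 P1=NH2
Op 4: best P0=NH1 P1=NH2
Op 5: best P0=NH1 P1=NH1
Op 6: best P0=NH1 P1=NH1
Op 7: best P0=NH1 P1=NH1
Op 8: best P0=NH1 P1=NH1
Op 9: best P0=NH1 P1=NH2
Op 10: best P0=NH1 P1=NH2
Op 11: best P0=NH1 P1=NH0
Op 12: best P0=NH1 P1=NH3

Answer: P0:NH1 P1:NH3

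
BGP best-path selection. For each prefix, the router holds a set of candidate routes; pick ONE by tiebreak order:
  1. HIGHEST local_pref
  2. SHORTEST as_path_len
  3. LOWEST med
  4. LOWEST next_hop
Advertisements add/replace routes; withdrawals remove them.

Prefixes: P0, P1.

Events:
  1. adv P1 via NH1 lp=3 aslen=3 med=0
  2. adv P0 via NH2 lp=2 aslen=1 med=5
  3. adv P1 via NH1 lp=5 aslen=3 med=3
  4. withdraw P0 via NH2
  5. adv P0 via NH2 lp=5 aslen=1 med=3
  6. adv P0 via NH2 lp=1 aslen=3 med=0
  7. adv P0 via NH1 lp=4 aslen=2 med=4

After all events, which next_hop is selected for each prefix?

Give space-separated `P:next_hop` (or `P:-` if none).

Op 1: best P0=- P1=NH1
Op 2: best P0=NH2 P1=NH1
Op 3: best P0=NH2 P1=NH1
Op 4: best P0=- P1=NH1
Op 5: best P0=NH2 P1=NH1
Op 6: best P0=NH2 P1=NH1
Op 7: best P0=NH1 P1=NH1

Answer: P0:NH1 P1:NH1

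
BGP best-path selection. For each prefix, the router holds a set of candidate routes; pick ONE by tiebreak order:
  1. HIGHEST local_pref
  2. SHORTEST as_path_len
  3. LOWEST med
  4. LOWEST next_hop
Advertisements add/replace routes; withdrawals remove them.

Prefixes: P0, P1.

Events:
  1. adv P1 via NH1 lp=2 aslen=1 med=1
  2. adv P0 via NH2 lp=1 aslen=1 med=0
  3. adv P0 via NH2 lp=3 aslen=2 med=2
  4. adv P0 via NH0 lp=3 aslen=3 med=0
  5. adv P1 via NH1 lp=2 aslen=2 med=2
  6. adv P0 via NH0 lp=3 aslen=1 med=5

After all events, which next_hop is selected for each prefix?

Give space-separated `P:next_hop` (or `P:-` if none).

Op 1: best P0=- P1=NH1
Op 2: best P0=NH2 P1=NH1
Op 3: best P0=NH2 P1=NH1
Op 4: best P0=NH2 P1=NH1
Op 5: best P0=NH2 P1=NH1
Op 6: best P0=NH0 P1=NH1

Answer: P0:NH0 P1:NH1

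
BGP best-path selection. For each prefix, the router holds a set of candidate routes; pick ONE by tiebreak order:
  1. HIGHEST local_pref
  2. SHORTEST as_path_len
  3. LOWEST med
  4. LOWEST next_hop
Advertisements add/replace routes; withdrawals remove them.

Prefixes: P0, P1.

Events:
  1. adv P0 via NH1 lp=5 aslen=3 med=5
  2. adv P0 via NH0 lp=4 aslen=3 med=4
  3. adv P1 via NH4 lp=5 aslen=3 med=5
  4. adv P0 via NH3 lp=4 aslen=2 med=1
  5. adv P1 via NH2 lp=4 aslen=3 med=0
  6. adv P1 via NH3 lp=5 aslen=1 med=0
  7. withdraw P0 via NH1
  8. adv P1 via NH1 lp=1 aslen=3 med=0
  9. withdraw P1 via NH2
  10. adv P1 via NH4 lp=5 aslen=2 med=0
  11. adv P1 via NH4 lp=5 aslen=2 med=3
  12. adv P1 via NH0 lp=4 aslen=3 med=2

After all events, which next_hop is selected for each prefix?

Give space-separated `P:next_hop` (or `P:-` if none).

Op 1: best P0=NH1 P1=-
Op 2: best P0=NH1 P1=-
Op 3: best P0=NH1 P1=NH4
Op 4: best P0=NH1 P1=NH4
Op 5: best P0=NH1 P1=NH4
Op 6: best P0=NH1 P1=NH3
Op 7: best P0=NH3 P1=NH3
Op 8: best P0=NH3 P1=NH3
Op 9: best P0=NH3 P1=NH3
Op 10: best P0=NH3 P1=NH3
Op 11: best P0=NH3 P1=NH3
Op 12: best P0=NH3 P1=NH3

Answer: P0:NH3 P1:NH3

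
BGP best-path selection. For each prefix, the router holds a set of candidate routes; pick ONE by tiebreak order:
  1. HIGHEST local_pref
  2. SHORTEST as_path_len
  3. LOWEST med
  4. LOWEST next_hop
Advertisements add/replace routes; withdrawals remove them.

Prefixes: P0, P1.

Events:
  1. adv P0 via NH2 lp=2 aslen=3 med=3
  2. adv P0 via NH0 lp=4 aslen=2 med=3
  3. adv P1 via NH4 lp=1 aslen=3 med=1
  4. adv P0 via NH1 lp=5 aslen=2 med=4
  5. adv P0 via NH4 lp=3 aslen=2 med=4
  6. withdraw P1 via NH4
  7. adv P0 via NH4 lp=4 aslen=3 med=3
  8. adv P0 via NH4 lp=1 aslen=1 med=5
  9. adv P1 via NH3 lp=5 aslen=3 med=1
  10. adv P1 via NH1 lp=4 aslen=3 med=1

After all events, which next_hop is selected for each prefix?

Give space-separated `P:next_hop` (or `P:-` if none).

Op 1: best P0=NH2 P1=-
Op 2: best P0=NH0 P1=-
Op 3: best P0=NH0 P1=NH4
Op 4: best P0=NH1 P1=NH4
Op 5: best P0=NH1 P1=NH4
Op 6: best P0=NH1 P1=-
Op 7: best P0=NH1 P1=-
Op 8: best P0=NH1 P1=-
Op 9: best P0=NH1 P1=NH3
Op 10: best P0=NH1 P1=NH3

Answer: P0:NH1 P1:NH3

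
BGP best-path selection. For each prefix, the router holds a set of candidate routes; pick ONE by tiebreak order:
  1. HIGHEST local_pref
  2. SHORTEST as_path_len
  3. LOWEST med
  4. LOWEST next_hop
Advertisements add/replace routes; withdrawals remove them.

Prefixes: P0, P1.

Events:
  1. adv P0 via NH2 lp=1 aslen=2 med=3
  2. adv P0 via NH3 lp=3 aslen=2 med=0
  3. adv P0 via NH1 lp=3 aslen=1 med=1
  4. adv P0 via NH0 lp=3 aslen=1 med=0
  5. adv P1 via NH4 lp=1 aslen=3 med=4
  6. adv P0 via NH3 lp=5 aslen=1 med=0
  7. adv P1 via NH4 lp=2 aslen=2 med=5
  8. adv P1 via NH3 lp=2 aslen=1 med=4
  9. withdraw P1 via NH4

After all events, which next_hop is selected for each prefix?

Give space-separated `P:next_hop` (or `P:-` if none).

Answer: P0:NH3 P1:NH3

Derivation:
Op 1: best P0=NH2 P1=-
Op 2: best P0=NH3 P1=-
Op 3: best P0=NH1 P1=-
Op 4: best P0=NH0 P1=-
Op 5: best P0=NH0 P1=NH4
Op 6: best P0=NH3 P1=NH4
Op 7: best P0=NH3 P1=NH4
Op 8: best P0=NH3 P1=NH3
Op 9: best P0=NH3 P1=NH3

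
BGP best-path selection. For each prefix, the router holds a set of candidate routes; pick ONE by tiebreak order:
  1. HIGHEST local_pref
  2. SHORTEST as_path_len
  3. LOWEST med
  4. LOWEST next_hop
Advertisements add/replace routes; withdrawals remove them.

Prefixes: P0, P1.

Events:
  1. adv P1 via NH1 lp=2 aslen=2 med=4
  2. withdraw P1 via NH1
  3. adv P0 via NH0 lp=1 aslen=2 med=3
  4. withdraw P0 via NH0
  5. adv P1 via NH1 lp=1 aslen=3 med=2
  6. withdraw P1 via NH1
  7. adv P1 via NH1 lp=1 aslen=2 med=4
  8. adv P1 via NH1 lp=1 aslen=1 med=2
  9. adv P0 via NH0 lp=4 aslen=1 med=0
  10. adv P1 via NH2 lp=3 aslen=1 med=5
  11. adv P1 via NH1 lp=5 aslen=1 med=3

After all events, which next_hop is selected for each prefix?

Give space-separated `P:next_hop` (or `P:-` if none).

Answer: P0:NH0 P1:NH1

Derivation:
Op 1: best P0=- P1=NH1
Op 2: best P0=- P1=-
Op 3: best P0=NH0 P1=-
Op 4: best P0=- P1=-
Op 5: best P0=- P1=NH1
Op 6: best P0=- P1=-
Op 7: best P0=- P1=NH1
Op 8: best P0=- P1=NH1
Op 9: best P0=NH0 P1=NH1
Op 10: best P0=NH0 P1=NH2
Op 11: best P0=NH0 P1=NH1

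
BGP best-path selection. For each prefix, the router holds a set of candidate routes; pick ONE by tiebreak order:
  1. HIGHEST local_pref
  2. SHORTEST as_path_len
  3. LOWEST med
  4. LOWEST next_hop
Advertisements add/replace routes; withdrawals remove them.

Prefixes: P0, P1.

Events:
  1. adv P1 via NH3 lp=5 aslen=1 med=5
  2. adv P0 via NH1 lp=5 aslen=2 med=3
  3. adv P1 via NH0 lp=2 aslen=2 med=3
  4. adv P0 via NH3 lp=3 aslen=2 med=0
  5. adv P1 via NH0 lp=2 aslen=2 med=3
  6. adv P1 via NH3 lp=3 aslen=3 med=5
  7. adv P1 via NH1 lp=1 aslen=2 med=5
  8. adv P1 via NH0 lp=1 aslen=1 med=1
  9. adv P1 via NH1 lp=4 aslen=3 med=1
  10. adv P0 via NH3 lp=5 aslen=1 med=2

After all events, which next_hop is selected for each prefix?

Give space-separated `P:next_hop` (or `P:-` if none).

Op 1: best P0=- P1=NH3
Op 2: best P0=NH1 P1=NH3
Op 3: best P0=NH1 P1=NH3
Op 4: best P0=NH1 P1=NH3
Op 5: best P0=NH1 P1=NH3
Op 6: best P0=NH1 P1=NH3
Op 7: best P0=NH1 P1=NH3
Op 8: best P0=NH1 P1=NH3
Op 9: best P0=NH1 P1=NH1
Op 10: best P0=NH3 P1=NH1

Answer: P0:NH3 P1:NH1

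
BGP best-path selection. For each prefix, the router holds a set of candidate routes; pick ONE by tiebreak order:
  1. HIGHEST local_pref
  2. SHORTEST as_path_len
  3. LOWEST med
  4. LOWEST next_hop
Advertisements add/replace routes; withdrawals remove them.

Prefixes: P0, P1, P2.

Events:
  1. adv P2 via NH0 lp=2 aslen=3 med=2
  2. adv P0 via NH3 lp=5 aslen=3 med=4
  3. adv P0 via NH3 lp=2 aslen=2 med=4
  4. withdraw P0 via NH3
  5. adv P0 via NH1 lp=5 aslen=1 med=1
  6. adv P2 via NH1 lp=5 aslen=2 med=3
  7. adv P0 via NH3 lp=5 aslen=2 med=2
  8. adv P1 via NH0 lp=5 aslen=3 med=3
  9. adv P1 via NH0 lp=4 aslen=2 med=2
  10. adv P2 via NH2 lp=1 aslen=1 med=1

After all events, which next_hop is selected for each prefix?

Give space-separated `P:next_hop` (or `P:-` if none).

Answer: P0:NH1 P1:NH0 P2:NH1

Derivation:
Op 1: best P0=- P1=- P2=NH0
Op 2: best P0=NH3 P1=- P2=NH0
Op 3: best P0=NH3 P1=- P2=NH0
Op 4: best P0=- P1=- P2=NH0
Op 5: best P0=NH1 P1=- P2=NH0
Op 6: best P0=NH1 P1=- P2=NH1
Op 7: best P0=NH1 P1=- P2=NH1
Op 8: best P0=NH1 P1=NH0 P2=NH1
Op 9: best P0=NH1 P1=NH0 P2=NH1
Op 10: best P0=NH1 P1=NH0 P2=NH1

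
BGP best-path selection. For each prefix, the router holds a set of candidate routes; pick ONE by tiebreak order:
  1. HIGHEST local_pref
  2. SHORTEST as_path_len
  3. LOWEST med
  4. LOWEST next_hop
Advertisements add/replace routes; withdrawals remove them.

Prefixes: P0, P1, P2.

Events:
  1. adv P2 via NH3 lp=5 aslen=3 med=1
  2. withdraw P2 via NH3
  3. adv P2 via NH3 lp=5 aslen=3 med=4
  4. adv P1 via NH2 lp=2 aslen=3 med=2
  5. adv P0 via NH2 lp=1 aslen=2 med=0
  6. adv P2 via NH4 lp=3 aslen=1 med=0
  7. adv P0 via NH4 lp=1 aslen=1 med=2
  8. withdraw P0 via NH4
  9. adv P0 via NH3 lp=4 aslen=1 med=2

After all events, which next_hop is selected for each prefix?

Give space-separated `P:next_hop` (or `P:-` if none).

Answer: P0:NH3 P1:NH2 P2:NH3

Derivation:
Op 1: best P0=- P1=- P2=NH3
Op 2: best P0=- P1=- P2=-
Op 3: best P0=- P1=- P2=NH3
Op 4: best P0=- P1=NH2 P2=NH3
Op 5: best P0=NH2 P1=NH2 P2=NH3
Op 6: best P0=NH2 P1=NH2 P2=NH3
Op 7: best P0=NH4 P1=NH2 P2=NH3
Op 8: best P0=NH2 P1=NH2 P2=NH3
Op 9: best P0=NH3 P1=NH2 P2=NH3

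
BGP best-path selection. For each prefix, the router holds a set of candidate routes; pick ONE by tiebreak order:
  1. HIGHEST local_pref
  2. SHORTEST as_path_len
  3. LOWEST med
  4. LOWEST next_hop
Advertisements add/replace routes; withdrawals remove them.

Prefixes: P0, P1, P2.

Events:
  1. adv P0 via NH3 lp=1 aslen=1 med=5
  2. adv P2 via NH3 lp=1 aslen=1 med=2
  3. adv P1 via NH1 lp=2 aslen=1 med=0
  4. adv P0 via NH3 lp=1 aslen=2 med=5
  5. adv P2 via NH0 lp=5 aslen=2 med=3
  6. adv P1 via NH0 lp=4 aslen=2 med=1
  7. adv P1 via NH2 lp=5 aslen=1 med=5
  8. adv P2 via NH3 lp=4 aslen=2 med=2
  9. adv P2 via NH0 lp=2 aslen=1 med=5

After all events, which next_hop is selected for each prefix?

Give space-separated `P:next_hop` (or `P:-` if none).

Answer: P0:NH3 P1:NH2 P2:NH3

Derivation:
Op 1: best P0=NH3 P1=- P2=-
Op 2: best P0=NH3 P1=- P2=NH3
Op 3: best P0=NH3 P1=NH1 P2=NH3
Op 4: best P0=NH3 P1=NH1 P2=NH3
Op 5: best P0=NH3 P1=NH1 P2=NH0
Op 6: best P0=NH3 P1=NH0 P2=NH0
Op 7: best P0=NH3 P1=NH2 P2=NH0
Op 8: best P0=NH3 P1=NH2 P2=NH0
Op 9: best P0=NH3 P1=NH2 P2=NH3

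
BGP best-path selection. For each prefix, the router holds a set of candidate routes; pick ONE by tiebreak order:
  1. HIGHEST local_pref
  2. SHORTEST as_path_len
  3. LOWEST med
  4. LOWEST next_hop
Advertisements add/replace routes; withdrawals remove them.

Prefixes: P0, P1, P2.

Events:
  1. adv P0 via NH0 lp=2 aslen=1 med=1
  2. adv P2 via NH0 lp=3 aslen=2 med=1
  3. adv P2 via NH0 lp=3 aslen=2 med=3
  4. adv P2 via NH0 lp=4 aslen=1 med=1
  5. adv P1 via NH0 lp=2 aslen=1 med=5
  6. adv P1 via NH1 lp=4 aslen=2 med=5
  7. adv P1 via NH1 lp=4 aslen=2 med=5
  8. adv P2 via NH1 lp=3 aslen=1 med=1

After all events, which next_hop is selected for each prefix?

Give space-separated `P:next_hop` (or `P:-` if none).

Answer: P0:NH0 P1:NH1 P2:NH0

Derivation:
Op 1: best P0=NH0 P1=- P2=-
Op 2: best P0=NH0 P1=- P2=NH0
Op 3: best P0=NH0 P1=- P2=NH0
Op 4: best P0=NH0 P1=- P2=NH0
Op 5: best P0=NH0 P1=NH0 P2=NH0
Op 6: best P0=NH0 P1=NH1 P2=NH0
Op 7: best P0=NH0 P1=NH1 P2=NH0
Op 8: best P0=NH0 P1=NH1 P2=NH0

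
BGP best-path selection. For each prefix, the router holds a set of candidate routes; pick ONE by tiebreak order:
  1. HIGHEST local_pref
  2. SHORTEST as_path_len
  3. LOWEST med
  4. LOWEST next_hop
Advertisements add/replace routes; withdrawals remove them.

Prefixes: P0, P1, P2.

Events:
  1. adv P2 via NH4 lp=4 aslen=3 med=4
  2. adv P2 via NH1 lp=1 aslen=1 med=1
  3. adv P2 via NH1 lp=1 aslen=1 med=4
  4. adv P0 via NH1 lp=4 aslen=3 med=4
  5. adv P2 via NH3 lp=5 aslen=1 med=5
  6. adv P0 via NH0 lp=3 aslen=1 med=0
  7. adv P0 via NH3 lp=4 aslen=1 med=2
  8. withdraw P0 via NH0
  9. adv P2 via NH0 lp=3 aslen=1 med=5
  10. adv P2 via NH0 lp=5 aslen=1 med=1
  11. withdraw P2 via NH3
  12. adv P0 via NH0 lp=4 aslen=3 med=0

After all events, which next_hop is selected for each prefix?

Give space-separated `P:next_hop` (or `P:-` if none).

Op 1: best P0=- P1=- P2=NH4
Op 2: best P0=- P1=- P2=NH4
Op 3: best P0=- P1=- P2=NH4
Op 4: best P0=NH1 P1=- P2=NH4
Op 5: best P0=NH1 P1=- P2=NH3
Op 6: best P0=NH1 P1=- P2=NH3
Op 7: best P0=NH3 P1=- P2=NH3
Op 8: best P0=NH3 P1=- P2=NH3
Op 9: best P0=NH3 P1=- P2=NH3
Op 10: best P0=NH3 P1=- P2=NH0
Op 11: best P0=NH3 P1=- P2=NH0
Op 12: best P0=NH3 P1=- P2=NH0

Answer: P0:NH3 P1:- P2:NH0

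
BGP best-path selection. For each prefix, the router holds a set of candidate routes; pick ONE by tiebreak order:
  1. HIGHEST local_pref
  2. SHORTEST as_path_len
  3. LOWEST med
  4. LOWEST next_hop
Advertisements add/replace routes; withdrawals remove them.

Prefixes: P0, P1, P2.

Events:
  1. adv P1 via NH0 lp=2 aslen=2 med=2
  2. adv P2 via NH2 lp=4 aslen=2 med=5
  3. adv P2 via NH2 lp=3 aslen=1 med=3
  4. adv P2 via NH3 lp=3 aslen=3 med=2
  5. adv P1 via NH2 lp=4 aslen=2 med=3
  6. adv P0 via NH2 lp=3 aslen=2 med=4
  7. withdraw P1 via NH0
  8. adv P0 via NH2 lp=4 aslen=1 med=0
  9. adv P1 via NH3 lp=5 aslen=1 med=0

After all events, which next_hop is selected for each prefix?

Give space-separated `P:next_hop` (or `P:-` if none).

Answer: P0:NH2 P1:NH3 P2:NH2

Derivation:
Op 1: best P0=- P1=NH0 P2=-
Op 2: best P0=- P1=NH0 P2=NH2
Op 3: best P0=- P1=NH0 P2=NH2
Op 4: best P0=- P1=NH0 P2=NH2
Op 5: best P0=- P1=NH2 P2=NH2
Op 6: best P0=NH2 P1=NH2 P2=NH2
Op 7: best P0=NH2 P1=NH2 P2=NH2
Op 8: best P0=NH2 P1=NH2 P2=NH2
Op 9: best P0=NH2 P1=NH3 P2=NH2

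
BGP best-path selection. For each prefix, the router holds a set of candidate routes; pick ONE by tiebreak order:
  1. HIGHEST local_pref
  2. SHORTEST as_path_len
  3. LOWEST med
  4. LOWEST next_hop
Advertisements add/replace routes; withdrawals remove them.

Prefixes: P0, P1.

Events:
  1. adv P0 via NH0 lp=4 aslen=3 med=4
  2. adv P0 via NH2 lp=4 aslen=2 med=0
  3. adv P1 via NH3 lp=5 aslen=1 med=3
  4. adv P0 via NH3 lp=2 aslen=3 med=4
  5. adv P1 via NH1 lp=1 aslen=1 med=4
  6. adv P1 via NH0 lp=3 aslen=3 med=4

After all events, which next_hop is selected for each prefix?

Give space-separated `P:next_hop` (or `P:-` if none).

Answer: P0:NH2 P1:NH3

Derivation:
Op 1: best P0=NH0 P1=-
Op 2: best P0=NH2 P1=-
Op 3: best P0=NH2 P1=NH3
Op 4: best P0=NH2 P1=NH3
Op 5: best P0=NH2 P1=NH3
Op 6: best P0=NH2 P1=NH3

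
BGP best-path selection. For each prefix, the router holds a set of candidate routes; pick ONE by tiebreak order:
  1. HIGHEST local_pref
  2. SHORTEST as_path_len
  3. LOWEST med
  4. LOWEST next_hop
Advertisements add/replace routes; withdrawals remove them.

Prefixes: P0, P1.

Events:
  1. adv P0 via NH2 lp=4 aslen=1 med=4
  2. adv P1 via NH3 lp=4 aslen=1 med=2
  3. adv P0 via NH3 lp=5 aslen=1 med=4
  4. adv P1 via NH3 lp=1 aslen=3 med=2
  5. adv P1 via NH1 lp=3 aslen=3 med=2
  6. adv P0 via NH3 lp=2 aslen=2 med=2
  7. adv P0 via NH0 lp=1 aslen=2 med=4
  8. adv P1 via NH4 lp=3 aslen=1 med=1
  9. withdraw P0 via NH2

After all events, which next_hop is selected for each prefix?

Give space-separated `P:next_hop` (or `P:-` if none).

Op 1: best P0=NH2 P1=-
Op 2: best P0=NH2 P1=NH3
Op 3: best P0=NH3 P1=NH3
Op 4: best P0=NH3 P1=NH3
Op 5: best P0=NH3 P1=NH1
Op 6: best P0=NH2 P1=NH1
Op 7: best P0=NH2 P1=NH1
Op 8: best P0=NH2 P1=NH4
Op 9: best P0=NH3 P1=NH4

Answer: P0:NH3 P1:NH4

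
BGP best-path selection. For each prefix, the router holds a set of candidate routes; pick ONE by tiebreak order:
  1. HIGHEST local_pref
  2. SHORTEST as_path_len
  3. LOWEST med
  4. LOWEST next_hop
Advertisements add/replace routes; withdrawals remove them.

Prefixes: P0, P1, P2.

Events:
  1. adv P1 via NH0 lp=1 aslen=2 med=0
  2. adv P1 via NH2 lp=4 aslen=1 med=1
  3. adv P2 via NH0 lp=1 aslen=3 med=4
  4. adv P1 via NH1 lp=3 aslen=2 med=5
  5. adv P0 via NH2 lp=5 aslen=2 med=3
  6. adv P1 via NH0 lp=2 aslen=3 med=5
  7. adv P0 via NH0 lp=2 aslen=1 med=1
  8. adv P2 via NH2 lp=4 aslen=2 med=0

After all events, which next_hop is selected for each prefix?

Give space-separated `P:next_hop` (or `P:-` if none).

Answer: P0:NH2 P1:NH2 P2:NH2

Derivation:
Op 1: best P0=- P1=NH0 P2=-
Op 2: best P0=- P1=NH2 P2=-
Op 3: best P0=- P1=NH2 P2=NH0
Op 4: best P0=- P1=NH2 P2=NH0
Op 5: best P0=NH2 P1=NH2 P2=NH0
Op 6: best P0=NH2 P1=NH2 P2=NH0
Op 7: best P0=NH2 P1=NH2 P2=NH0
Op 8: best P0=NH2 P1=NH2 P2=NH2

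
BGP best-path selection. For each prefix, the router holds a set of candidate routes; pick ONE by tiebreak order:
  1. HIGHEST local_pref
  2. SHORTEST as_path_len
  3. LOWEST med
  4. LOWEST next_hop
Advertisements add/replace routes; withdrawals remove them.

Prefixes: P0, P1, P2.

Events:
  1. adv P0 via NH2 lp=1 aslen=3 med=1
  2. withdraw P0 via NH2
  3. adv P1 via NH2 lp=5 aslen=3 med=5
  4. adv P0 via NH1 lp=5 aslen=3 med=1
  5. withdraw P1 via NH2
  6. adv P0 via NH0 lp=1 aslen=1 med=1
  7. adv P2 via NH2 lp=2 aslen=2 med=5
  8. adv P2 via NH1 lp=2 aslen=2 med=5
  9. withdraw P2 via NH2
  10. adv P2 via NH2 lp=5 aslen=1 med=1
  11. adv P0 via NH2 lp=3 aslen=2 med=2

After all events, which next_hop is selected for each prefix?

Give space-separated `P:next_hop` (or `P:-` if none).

Op 1: best P0=NH2 P1=- P2=-
Op 2: best P0=- P1=- P2=-
Op 3: best P0=- P1=NH2 P2=-
Op 4: best P0=NH1 P1=NH2 P2=-
Op 5: best P0=NH1 P1=- P2=-
Op 6: best P0=NH1 P1=- P2=-
Op 7: best P0=NH1 P1=- P2=NH2
Op 8: best P0=NH1 P1=- P2=NH1
Op 9: best P0=NH1 P1=- P2=NH1
Op 10: best P0=NH1 P1=- P2=NH2
Op 11: best P0=NH1 P1=- P2=NH2

Answer: P0:NH1 P1:- P2:NH2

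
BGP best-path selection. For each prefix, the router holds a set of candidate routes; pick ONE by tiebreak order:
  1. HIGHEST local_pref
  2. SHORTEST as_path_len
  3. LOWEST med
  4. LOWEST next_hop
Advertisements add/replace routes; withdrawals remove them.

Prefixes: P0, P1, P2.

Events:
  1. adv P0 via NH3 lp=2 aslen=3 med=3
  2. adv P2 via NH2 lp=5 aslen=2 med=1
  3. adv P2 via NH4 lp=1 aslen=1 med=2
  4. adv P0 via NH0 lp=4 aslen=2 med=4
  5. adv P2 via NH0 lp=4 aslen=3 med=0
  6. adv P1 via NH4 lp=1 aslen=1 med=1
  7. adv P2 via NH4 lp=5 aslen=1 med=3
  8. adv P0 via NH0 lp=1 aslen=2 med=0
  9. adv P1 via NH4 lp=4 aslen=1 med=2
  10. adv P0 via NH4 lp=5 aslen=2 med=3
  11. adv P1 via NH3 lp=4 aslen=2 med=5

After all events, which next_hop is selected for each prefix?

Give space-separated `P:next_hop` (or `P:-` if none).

Answer: P0:NH4 P1:NH4 P2:NH4

Derivation:
Op 1: best P0=NH3 P1=- P2=-
Op 2: best P0=NH3 P1=- P2=NH2
Op 3: best P0=NH3 P1=- P2=NH2
Op 4: best P0=NH0 P1=- P2=NH2
Op 5: best P0=NH0 P1=- P2=NH2
Op 6: best P0=NH0 P1=NH4 P2=NH2
Op 7: best P0=NH0 P1=NH4 P2=NH4
Op 8: best P0=NH3 P1=NH4 P2=NH4
Op 9: best P0=NH3 P1=NH4 P2=NH4
Op 10: best P0=NH4 P1=NH4 P2=NH4
Op 11: best P0=NH4 P1=NH4 P2=NH4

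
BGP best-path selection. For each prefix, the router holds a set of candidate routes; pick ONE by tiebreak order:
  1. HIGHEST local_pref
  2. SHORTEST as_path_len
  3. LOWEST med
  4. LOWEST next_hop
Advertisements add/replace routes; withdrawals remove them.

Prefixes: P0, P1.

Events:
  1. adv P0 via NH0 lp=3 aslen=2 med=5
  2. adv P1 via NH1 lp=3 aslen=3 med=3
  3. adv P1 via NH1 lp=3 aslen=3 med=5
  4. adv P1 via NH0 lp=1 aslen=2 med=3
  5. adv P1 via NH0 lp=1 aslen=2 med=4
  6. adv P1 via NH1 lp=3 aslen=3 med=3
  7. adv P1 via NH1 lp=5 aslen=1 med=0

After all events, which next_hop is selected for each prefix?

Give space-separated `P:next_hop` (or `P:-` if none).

Op 1: best P0=NH0 P1=-
Op 2: best P0=NH0 P1=NH1
Op 3: best P0=NH0 P1=NH1
Op 4: best P0=NH0 P1=NH1
Op 5: best P0=NH0 P1=NH1
Op 6: best P0=NH0 P1=NH1
Op 7: best P0=NH0 P1=NH1

Answer: P0:NH0 P1:NH1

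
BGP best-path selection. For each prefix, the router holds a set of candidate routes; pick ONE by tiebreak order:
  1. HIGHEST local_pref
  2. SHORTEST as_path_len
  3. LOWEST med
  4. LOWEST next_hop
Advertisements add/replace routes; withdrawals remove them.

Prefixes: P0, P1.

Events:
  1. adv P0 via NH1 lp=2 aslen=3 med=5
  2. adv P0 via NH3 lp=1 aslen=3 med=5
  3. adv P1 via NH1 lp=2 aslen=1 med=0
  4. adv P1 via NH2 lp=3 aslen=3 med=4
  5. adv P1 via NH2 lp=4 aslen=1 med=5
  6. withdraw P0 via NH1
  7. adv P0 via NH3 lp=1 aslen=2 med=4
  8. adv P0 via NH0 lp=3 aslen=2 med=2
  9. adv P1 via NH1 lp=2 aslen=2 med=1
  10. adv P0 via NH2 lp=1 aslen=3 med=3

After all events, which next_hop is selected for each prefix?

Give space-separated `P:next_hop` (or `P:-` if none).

Answer: P0:NH0 P1:NH2

Derivation:
Op 1: best P0=NH1 P1=-
Op 2: best P0=NH1 P1=-
Op 3: best P0=NH1 P1=NH1
Op 4: best P0=NH1 P1=NH2
Op 5: best P0=NH1 P1=NH2
Op 6: best P0=NH3 P1=NH2
Op 7: best P0=NH3 P1=NH2
Op 8: best P0=NH0 P1=NH2
Op 9: best P0=NH0 P1=NH2
Op 10: best P0=NH0 P1=NH2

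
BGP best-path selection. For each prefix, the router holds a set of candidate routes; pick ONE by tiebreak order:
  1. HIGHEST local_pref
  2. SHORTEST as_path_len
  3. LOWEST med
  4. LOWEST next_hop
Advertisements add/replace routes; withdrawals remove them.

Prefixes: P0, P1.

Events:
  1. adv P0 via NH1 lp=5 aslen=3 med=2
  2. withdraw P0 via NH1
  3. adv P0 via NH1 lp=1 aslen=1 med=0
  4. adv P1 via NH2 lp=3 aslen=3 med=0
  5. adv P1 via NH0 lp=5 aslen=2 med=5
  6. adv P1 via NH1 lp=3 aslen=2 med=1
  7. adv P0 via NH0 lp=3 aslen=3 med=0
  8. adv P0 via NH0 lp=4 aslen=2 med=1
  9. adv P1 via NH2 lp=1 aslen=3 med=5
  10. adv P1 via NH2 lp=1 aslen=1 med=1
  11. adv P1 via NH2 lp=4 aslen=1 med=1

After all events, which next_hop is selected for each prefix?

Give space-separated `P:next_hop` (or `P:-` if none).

Answer: P0:NH0 P1:NH0

Derivation:
Op 1: best P0=NH1 P1=-
Op 2: best P0=- P1=-
Op 3: best P0=NH1 P1=-
Op 4: best P0=NH1 P1=NH2
Op 5: best P0=NH1 P1=NH0
Op 6: best P0=NH1 P1=NH0
Op 7: best P0=NH0 P1=NH0
Op 8: best P0=NH0 P1=NH0
Op 9: best P0=NH0 P1=NH0
Op 10: best P0=NH0 P1=NH0
Op 11: best P0=NH0 P1=NH0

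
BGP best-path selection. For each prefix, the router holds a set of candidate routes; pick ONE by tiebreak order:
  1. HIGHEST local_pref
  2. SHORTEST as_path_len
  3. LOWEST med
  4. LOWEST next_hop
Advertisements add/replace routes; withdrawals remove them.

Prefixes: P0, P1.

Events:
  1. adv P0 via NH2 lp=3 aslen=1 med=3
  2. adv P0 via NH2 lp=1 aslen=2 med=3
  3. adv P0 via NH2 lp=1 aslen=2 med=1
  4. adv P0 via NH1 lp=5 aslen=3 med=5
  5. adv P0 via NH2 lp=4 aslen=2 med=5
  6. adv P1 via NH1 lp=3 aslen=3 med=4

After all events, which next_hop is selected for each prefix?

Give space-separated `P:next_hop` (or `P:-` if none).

Answer: P0:NH1 P1:NH1

Derivation:
Op 1: best P0=NH2 P1=-
Op 2: best P0=NH2 P1=-
Op 3: best P0=NH2 P1=-
Op 4: best P0=NH1 P1=-
Op 5: best P0=NH1 P1=-
Op 6: best P0=NH1 P1=NH1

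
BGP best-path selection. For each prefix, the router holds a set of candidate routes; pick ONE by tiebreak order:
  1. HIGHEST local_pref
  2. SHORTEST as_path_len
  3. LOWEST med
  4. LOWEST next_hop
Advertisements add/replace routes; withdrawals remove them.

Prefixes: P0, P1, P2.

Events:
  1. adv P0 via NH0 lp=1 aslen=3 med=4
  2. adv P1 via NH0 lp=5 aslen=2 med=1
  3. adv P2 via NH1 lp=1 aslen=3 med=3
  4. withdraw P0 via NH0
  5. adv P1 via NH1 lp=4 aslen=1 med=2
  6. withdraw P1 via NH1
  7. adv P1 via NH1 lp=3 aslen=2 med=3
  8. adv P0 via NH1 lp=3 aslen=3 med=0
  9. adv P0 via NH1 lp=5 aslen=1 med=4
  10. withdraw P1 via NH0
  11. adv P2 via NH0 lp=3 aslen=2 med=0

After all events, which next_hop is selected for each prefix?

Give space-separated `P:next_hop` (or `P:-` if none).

Answer: P0:NH1 P1:NH1 P2:NH0

Derivation:
Op 1: best P0=NH0 P1=- P2=-
Op 2: best P0=NH0 P1=NH0 P2=-
Op 3: best P0=NH0 P1=NH0 P2=NH1
Op 4: best P0=- P1=NH0 P2=NH1
Op 5: best P0=- P1=NH0 P2=NH1
Op 6: best P0=- P1=NH0 P2=NH1
Op 7: best P0=- P1=NH0 P2=NH1
Op 8: best P0=NH1 P1=NH0 P2=NH1
Op 9: best P0=NH1 P1=NH0 P2=NH1
Op 10: best P0=NH1 P1=NH1 P2=NH1
Op 11: best P0=NH1 P1=NH1 P2=NH0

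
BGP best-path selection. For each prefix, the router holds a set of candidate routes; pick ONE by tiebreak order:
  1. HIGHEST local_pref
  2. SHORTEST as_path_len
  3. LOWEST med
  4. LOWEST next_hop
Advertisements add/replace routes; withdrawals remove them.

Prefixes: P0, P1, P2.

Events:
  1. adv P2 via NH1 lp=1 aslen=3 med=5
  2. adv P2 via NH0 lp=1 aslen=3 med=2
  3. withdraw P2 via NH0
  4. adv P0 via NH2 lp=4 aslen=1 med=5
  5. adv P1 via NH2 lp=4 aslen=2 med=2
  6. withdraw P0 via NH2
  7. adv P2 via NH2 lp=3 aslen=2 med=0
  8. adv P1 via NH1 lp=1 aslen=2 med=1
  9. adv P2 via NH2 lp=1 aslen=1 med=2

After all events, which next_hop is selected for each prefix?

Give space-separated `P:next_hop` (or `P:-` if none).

Answer: P0:- P1:NH2 P2:NH2

Derivation:
Op 1: best P0=- P1=- P2=NH1
Op 2: best P0=- P1=- P2=NH0
Op 3: best P0=- P1=- P2=NH1
Op 4: best P0=NH2 P1=- P2=NH1
Op 5: best P0=NH2 P1=NH2 P2=NH1
Op 6: best P0=- P1=NH2 P2=NH1
Op 7: best P0=- P1=NH2 P2=NH2
Op 8: best P0=- P1=NH2 P2=NH2
Op 9: best P0=- P1=NH2 P2=NH2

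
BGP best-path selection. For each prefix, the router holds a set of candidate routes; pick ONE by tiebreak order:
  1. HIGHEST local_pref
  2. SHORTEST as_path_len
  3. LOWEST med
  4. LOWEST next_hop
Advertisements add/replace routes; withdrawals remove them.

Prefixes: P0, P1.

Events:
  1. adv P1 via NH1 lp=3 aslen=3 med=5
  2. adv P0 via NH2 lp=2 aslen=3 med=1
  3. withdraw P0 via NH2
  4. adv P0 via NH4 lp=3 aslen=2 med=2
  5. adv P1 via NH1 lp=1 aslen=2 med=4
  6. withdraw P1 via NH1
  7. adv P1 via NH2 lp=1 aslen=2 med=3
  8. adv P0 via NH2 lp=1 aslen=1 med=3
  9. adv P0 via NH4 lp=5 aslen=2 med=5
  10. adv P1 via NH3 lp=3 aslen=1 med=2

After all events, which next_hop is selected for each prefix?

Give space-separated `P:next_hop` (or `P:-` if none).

Op 1: best P0=- P1=NH1
Op 2: best P0=NH2 P1=NH1
Op 3: best P0=- P1=NH1
Op 4: best P0=NH4 P1=NH1
Op 5: best P0=NH4 P1=NH1
Op 6: best P0=NH4 P1=-
Op 7: best P0=NH4 P1=NH2
Op 8: best P0=NH4 P1=NH2
Op 9: best P0=NH4 P1=NH2
Op 10: best P0=NH4 P1=NH3

Answer: P0:NH4 P1:NH3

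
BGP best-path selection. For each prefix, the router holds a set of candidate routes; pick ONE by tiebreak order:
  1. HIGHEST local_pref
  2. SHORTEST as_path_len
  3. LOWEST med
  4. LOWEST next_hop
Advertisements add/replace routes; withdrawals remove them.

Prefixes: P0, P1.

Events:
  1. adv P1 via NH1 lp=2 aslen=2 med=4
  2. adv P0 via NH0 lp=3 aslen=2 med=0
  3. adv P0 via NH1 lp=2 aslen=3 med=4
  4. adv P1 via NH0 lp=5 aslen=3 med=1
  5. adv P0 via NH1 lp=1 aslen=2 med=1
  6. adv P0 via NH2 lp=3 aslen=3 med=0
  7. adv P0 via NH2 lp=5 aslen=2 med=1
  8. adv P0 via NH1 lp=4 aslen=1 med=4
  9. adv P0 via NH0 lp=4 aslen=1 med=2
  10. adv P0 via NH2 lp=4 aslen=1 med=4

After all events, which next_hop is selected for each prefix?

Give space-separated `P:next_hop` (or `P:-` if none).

Op 1: best P0=- P1=NH1
Op 2: best P0=NH0 P1=NH1
Op 3: best P0=NH0 P1=NH1
Op 4: best P0=NH0 P1=NH0
Op 5: best P0=NH0 P1=NH0
Op 6: best P0=NH0 P1=NH0
Op 7: best P0=NH2 P1=NH0
Op 8: best P0=NH2 P1=NH0
Op 9: best P0=NH2 P1=NH0
Op 10: best P0=NH0 P1=NH0

Answer: P0:NH0 P1:NH0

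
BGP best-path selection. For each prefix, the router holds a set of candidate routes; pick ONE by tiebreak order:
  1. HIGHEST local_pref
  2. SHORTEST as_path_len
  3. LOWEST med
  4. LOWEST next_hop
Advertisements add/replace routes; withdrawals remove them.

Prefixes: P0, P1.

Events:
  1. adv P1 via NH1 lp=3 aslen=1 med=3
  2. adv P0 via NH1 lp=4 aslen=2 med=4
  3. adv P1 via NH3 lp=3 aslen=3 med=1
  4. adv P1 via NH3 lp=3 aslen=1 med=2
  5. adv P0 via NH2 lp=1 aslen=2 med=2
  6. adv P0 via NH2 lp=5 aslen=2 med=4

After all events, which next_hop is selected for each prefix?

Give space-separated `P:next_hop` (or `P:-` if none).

Answer: P0:NH2 P1:NH3

Derivation:
Op 1: best P0=- P1=NH1
Op 2: best P0=NH1 P1=NH1
Op 3: best P0=NH1 P1=NH1
Op 4: best P0=NH1 P1=NH3
Op 5: best P0=NH1 P1=NH3
Op 6: best P0=NH2 P1=NH3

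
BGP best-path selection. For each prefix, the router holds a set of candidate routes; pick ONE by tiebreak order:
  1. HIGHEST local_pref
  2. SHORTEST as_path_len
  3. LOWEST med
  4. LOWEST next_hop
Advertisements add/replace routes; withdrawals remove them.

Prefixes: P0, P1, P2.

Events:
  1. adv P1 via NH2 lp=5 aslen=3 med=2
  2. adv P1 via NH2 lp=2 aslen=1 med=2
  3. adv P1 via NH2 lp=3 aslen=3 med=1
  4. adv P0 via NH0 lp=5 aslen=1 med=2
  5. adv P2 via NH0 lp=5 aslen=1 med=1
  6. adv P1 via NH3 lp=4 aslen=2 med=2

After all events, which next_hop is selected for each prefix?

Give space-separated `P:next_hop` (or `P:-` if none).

Answer: P0:NH0 P1:NH3 P2:NH0

Derivation:
Op 1: best P0=- P1=NH2 P2=-
Op 2: best P0=- P1=NH2 P2=-
Op 3: best P0=- P1=NH2 P2=-
Op 4: best P0=NH0 P1=NH2 P2=-
Op 5: best P0=NH0 P1=NH2 P2=NH0
Op 6: best P0=NH0 P1=NH3 P2=NH0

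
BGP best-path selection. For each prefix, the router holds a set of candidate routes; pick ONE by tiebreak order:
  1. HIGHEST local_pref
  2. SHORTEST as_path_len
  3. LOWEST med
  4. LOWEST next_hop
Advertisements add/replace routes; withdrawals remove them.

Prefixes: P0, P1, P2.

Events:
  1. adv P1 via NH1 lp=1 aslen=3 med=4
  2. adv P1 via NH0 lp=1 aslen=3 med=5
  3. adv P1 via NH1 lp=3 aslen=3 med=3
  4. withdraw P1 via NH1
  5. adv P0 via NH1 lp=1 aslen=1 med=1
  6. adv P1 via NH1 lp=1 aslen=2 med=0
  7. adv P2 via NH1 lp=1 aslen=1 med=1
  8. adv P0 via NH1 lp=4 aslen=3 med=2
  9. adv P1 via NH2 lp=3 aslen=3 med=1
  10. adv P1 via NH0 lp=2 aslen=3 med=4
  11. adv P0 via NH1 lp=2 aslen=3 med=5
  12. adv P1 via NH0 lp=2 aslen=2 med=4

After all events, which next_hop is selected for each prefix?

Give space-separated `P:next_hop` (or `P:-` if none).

Answer: P0:NH1 P1:NH2 P2:NH1

Derivation:
Op 1: best P0=- P1=NH1 P2=-
Op 2: best P0=- P1=NH1 P2=-
Op 3: best P0=- P1=NH1 P2=-
Op 4: best P0=- P1=NH0 P2=-
Op 5: best P0=NH1 P1=NH0 P2=-
Op 6: best P0=NH1 P1=NH1 P2=-
Op 7: best P0=NH1 P1=NH1 P2=NH1
Op 8: best P0=NH1 P1=NH1 P2=NH1
Op 9: best P0=NH1 P1=NH2 P2=NH1
Op 10: best P0=NH1 P1=NH2 P2=NH1
Op 11: best P0=NH1 P1=NH2 P2=NH1
Op 12: best P0=NH1 P1=NH2 P2=NH1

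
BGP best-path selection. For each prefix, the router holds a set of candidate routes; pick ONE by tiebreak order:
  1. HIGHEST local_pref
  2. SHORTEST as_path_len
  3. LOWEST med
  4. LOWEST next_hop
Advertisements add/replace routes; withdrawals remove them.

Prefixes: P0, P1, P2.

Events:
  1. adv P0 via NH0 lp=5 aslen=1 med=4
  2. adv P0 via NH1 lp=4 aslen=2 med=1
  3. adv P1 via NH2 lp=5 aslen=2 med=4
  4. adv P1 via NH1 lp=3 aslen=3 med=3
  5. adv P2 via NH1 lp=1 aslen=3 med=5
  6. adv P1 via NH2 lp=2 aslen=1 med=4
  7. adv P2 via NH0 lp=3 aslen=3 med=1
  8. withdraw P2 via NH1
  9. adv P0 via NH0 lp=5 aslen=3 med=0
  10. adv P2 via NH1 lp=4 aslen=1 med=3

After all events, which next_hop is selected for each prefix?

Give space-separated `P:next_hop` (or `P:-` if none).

Op 1: best P0=NH0 P1=- P2=-
Op 2: best P0=NH0 P1=- P2=-
Op 3: best P0=NH0 P1=NH2 P2=-
Op 4: best P0=NH0 P1=NH2 P2=-
Op 5: best P0=NH0 P1=NH2 P2=NH1
Op 6: best P0=NH0 P1=NH1 P2=NH1
Op 7: best P0=NH0 P1=NH1 P2=NH0
Op 8: best P0=NH0 P1=NH1 P2=NH0
Op 9: best P0=NH0 P1=NH1 P2=NH0
Op 10: best P0=NH0 P1=NH1 P2=NH1

Answer: P0:NH0 P1:NH1 P2:NH1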